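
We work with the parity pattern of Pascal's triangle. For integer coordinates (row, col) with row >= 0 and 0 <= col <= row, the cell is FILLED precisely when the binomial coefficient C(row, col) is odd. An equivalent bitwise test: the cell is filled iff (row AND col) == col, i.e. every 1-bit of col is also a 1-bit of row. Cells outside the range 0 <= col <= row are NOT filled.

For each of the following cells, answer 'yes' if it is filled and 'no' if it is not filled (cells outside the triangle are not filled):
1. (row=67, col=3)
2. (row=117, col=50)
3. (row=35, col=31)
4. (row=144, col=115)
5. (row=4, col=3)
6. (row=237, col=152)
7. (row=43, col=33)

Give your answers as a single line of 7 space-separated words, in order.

(67,3): row=0b1000011, col=0b11, row AND col = 0b11 = 3; 3 == 3 -> filled
(117,50): row=0b1110101, col=0b110010, row AND col = 0b110000 = 48; 48 != 50 -> empty
(35,31): row=0b100011, col=0b11111, row AND col = 0b11 = 3; 3 != 31 -> empty
(144,115): row=0b10010000, col=0b1110011, row AND col = 0b10000 = 16; 16 != 115 -> empty
(4,3): row=0b100, col=0b11, row AND col = 0b0 = 0; 0 != 3 -> empty
(237,152): row=0b11101101, col=0b10011000, row AND col = 0b10001000 = 136; 136 != 152 -> empty
(43,33): row=0b101011, col=0b100001, row AND col = 0b100001 = 33; 33 == 33 -> filled

Answer: yes no no no no no yes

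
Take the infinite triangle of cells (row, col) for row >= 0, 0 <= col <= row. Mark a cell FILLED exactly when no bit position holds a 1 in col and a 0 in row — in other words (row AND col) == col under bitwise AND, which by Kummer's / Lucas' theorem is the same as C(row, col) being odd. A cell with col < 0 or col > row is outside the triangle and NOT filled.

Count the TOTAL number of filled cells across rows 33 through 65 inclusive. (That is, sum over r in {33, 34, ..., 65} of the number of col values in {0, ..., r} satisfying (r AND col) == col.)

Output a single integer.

Answer: 490

Derivation:
r33=100001 pc2: +4 =4
r34=100010 pc2: +4 =8
r35=100011 pc3: +8 =16
r36=100100 pc2: +4 =20
r37=100101 pc3: +8 =28
r38=100110 pc3: +8 =36
r39=100111 pc4: +16 =52
r40=101000 pc2: +4 =56
r41=101001 pc3: +8 =64
r42=101010 pc3: +8 =72
r43=101011 pc4: +16 =88
r44=101100 pc3: +8 =96
r45=101101 pc4: +16 =112
r46=101110 pc4: +16 =128
r47=101111 pc5: +32 =160
r48=110000 pc2: +4 =164
r49=110001 pc3: +8 =172
r50=110010 pc3: +8 =180
r51=110011 pc4: +16 =196
r52=110100 pc3: +8 =204
r53=110101 pc4: +16 =220
r54=110110 pc4: +16 =236
r55=110111 pc5: +32 =268
r56=111000 pc3: +8 =276
r57=111001 pc4: +16 =292
r58=111010 pc4: +16 =308
r59=111011 pc5: +32 =340
r60=111100 pc4: +16 =356
r61=111101 pc5: +32 =388
r62=111110 pc5: +32 =420
r63=111111 pc6: +64 =484
r64=1000000 pc1: +2 =486
r65=1000001 pc2: +4 =490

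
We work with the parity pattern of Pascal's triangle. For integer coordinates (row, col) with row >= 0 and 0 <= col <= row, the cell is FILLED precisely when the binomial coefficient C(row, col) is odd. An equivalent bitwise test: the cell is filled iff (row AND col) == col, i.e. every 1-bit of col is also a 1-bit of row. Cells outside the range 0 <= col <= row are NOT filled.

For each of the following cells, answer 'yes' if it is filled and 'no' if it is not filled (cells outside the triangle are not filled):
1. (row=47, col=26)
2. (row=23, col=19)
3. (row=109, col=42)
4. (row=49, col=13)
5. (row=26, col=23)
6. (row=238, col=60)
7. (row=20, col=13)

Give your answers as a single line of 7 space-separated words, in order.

Answer: no yes no no no no no

Derivation:
(47,26): row=0b101111, col=0b11010, row AND col = 0b1010 = 10; 10 != 26 -> empty
(23,19): row=0b10111, col=0b10011, row AND col = 0b10011 = 19; 19 == 19 -> filled
(109,42): row=0b1101101, col=0b101010, row AND col = 0b101000 = 40; 40 != 42 -> empty
(49,13): row=0b110001, col=0b1101, row AND col = 0b1 = 1; 1 != 13 -> empty
(26,23): row=0b11010, col=0b10111, row AND col = 0b10010 = 18; 18 != 23 -> empty
(238,60): row=0b11101110, col=0b111100, row AND col = 0b101100 = 44; 44 != 60 -> empty
(20,13): row=0b10100, col=0b1101, row AND col = 0b100 = 4; 4 != 13 -> empty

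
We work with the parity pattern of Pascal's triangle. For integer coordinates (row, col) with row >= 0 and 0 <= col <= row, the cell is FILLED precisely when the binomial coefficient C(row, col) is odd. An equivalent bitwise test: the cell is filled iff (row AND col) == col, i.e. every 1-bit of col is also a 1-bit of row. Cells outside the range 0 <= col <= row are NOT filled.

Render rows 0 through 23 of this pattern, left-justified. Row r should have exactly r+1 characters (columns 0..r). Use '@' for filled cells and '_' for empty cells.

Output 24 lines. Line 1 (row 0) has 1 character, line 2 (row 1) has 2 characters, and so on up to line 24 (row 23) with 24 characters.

r0=0: @
r1=1: @@
r2=10: @_@
r3=11: @@@@
r4=100: @___@
r5=101: @@__@@
r6=110: @_@_@_@
r7=111: @@@@@@@@
r8=1000: @_______@
r9=1001: @@______@@
r10=1010: @_@_____@_@
r11=1011: @@@@____@@@@
r12=1100: @___@___@___@
r13=1101: @@__@@__@@__@@
r14=1110: @_@_@_@_@_@_@_@
r15=1111: @@@@@@@@@@@@@@@@
r16=10000: @_______________@
r17=10001: @@______________@@
r18=10010: @_@_____________@_@
r19=10011: @@@@____________@@@@
r20=10100: @___@___________@___@
r21=10101: @@__@@__________@@__@@
r22=10110: @_@_@_@_________@_@_@_@
r23=10111: @@@@@@@@________@@@@@@@@

Answer: @
@@
@_@
@@@@
@___@
@@__@@
@_@_@_@
@@@@@@@@
@_______@
@@______@@
@_@_____@_@
@@@@____@@@@
@___@___@___@
@@__@@__@@__@@
@_@_@_@_@_@_@_@
@@@@@@@@@@@@@@@@
@_______________@
@@______________@@
@_@_____________@_@
@@@@____________@@@@
@___@___________@___@
@@__@@__________@@__@@
@_@_@_@_________@_@_@_@
@@@@@@@@________@@@@@@@@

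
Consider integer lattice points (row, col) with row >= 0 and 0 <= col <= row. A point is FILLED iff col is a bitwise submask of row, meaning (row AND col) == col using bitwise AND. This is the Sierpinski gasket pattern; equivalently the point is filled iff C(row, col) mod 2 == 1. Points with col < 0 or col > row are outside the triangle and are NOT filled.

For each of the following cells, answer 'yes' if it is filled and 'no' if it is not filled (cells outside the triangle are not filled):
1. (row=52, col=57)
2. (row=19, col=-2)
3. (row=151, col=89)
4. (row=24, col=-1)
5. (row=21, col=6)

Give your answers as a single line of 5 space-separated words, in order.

(52,57): col outside [0, 52] -> not filled
(19,-2): col outside [0, 19] -> not filled
(151,89): row=0b10010111, col=0b1011001, row AND col = 0b10001 = 17; 17 != 89 -> empty
(24,-1): col outside [0, 24] -> not filled
(21,6): row=0b10101, col=0b110, row AND col = 0b100 = 4; 4 != 6 -> empty

Answer: no no no no no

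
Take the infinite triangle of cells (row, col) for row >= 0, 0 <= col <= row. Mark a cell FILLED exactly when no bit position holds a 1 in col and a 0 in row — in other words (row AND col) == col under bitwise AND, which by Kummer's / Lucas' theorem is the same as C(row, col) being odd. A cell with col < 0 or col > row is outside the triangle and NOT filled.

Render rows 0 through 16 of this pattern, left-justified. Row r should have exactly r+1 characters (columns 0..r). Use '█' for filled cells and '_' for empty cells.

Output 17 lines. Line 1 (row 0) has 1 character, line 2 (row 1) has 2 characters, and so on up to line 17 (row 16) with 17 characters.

r0=0: █
r1=1: ██
r2=10: █_█
r3=11: ████
r4=100: █___█
r5=101: ██__██
r6=110: █_█_█_█
r7=111: ████████
r8=1000: █_______█
r9=1001: ██______██
r10=1010: █_█_____█_█
r11=1011: ████____████
r12=1100: █___█___█___█
r13=1101: ██__██__██__██
r14=1110: █_█_█_█_█_█_█_█
r15=1111: ████████████████
r16=10000: █_______________█

Answer: █
██
█_█
████
█___█
██__██
█_█_█_█
████████
█_______█
██______██
█_█_____█_█
████____████
█___█___█___█
██__██__██__██
█_█_█_█_█_█_█_█
████████████████
█_______________█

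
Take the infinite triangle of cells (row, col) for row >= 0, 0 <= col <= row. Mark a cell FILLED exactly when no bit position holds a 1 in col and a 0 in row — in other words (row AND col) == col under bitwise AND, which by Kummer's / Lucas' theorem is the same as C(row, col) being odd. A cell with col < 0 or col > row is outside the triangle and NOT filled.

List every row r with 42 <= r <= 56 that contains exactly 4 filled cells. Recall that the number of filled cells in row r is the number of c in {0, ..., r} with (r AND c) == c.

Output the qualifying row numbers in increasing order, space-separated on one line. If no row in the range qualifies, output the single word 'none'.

Row r has 2^popcount(r) filled cells, so we need popcount(r) = log2(4) = 2.
Scan r = 42..56 and keep those with exactly 2 one-bits:
r=42=101010 popcount=3 -> skip
r=43=101011 popcount=4 -> skip
r=44=101100 popcount=3 -> skip
r=45=101101 popcount=4 -> skip
r=46=101110 popcount=4 -> skip
r=47=101111 popcount=5 -> skip
r=48=110000 popcount=2 -> KEEP
r=49=110001 popcount=3 -> skip
r=50=110010 popcount=3 -> skip
r=51=110011 popcount=4 -> skip
r=52=110100 popcount=3 -> skip
r=53=110101 popcount=4 -> skip
r=54=110110 popcount=4 -> skip
r=55=110111 popcount=5 -> skip
r=56=111000 popcount=3 -> skip
Kept rows: 48

Answer: 48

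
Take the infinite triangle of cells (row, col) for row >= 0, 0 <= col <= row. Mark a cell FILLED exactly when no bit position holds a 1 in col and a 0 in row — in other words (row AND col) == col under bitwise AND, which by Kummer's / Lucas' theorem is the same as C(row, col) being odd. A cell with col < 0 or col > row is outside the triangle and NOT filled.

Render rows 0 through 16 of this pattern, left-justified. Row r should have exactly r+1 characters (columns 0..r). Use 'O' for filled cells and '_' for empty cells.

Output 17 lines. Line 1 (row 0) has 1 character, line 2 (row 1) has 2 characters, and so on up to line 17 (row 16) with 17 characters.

Answer: O
OO
O_O
OOOO
O___O
OO__OO
O_O_O_O
OOOOOOOO
O_______O
OO______OO
O_O_____O_O
OOOO____OOOO
O___O___O___O
OO__OO__OO__OO
O_O_O_O_O_O_O_O
OOOOOOOOOOOOOOOO
O_______________O

Derivation:
r0=0: O
r1=1: OO
r2=10: O_O
r3=11: OOOO
r4=100: O___O
r5=101: OO__OO
r6=110: O_O_O_O
r7=111: OOOOOOOO
r8=1000: O_______O
r9=1001: OO______OO
r10=1010: O_O_____O_O
r11=1011: OOOO____OOOO
r12=1100: O___O___O___O
r13=1101: OO__OO__OO__OO
r14=1110: O_O_O_O_O_O_O_O
r15=1111: OOOOOOOOOOOOOOOO
r16=10000: O_______________O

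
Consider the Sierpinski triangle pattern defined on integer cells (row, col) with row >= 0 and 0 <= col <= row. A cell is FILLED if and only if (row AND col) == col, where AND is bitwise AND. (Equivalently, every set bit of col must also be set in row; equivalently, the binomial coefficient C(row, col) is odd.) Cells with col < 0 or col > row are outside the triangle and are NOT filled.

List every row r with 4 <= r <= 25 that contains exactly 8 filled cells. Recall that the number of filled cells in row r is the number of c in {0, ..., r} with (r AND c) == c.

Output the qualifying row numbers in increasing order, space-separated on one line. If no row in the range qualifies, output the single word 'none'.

Row r has 2^popcount(r) filled cells, so we need popcount(r) = log2(8) = 3.
Scan r = 4..25 and keep those with exactly 3 one-bits:
r=4=100 popcount=1 -> skip
r=5=101 popcount=2 -> skip
r=6=110 popcount=2 -> skip
r=7=111 popcount=3 -> KEEP
r=8=1000 popcount=1 -> skip
r=9=1001 popcount=2 -> skip
r=10=1010 popcount=2 -> skip
r=11=1011 popcount=3 -> KEEP
r=12=1100 popcount=2 -> skip
r=13=1101 popcount=3 -> KEEP
r=14=1110 popcount=3 -> KEEP
r=15=1111 popcount=4 -> skip
r=16=10000 popcount=1 -> skip
r=17=10001 popcount=2 -> skip
r=18=10010 popcount=2 -> skip
r=19=10011 popcount=3 -> KEEP
r=20=10100 popcount=2 -> skip
r=21=10101 popcount=3 -> KEEP
r=22=10110 popcount=3 -> KEEP
r=23=10111 popcount=4 -> skip
r=24=11000 popcount=2 -> skip
r=25=11001 popcount=3 -> KEEP
Kept rows: 7 11 13 14 19 21 22 25

Answer: 7 11 13 14 19 21 22 25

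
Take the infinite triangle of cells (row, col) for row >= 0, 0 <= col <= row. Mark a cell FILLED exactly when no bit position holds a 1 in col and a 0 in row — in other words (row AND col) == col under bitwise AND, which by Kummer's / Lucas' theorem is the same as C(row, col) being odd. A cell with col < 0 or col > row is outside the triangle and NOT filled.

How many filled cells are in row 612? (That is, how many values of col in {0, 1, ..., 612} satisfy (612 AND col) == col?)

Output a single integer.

612 in binary = 1001100100
popcount(612) = number of 1-bits in 1001100100 = 4
A col c satisfies (612 AND c) == c iff every set bit of c is also set in 612; each of the 4 set bits of 612 can independently be on or off in c.
count = 2^4 = 16

Answer: 16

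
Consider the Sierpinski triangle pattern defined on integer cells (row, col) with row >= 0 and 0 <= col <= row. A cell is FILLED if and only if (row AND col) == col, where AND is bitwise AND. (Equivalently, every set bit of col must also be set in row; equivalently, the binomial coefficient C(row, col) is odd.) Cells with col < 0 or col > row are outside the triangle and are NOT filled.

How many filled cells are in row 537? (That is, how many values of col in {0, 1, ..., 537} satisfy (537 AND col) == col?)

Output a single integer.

537 in binary = 1000011001
popcount(537) = number of 1-bits in 1000011001 = 4
A col c satisfies (537 AND c) == c iff every set bit of c is also set in 537; each of the 4 set bits of 537 can independently be on or off in c.
count = 2^4 = 16

Answer: 16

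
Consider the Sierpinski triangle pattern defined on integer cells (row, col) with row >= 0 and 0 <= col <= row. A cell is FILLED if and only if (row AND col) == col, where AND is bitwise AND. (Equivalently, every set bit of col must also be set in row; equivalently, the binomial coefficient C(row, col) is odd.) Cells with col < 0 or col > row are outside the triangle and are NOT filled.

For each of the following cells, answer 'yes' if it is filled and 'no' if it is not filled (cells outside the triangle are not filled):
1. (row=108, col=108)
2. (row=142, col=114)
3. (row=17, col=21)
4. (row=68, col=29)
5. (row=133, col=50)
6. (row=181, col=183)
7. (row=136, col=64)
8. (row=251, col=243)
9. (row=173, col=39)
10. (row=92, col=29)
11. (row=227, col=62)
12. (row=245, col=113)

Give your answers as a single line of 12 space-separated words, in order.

(108,108): row=0b1101100, col=0b1101100, row AND col = 0b1101100 = 108; 108 == 108 -> filled
(142,114): row=0b10001110, col=0b1110010, row AND col = 0b10 = 2; 2 != 114 -> empty
(17,21): col outside [0, 17] -> not filled
(68,29): row=0b1000100, col=0b11101, row AND col = 0b100 = 4; 4 != 29 -> empty
(133,50): row=0b10000101, col=0b110010, row AND col = 0b0 = 0; 0 != 50 -> empty
(181,183): col outside [0, 181] -> not filled
(136,64): row=0b10001000, col=0b1000000, row AND col = 0b0 = 0; 0 != 64 -> empty
(251,243): row=0b11111011, col=0b11110011, row AND col = 0b11110011 = 243; 243 == 243 -> filled
(173,39): row=0b10101101, col=0b100111, row AND col = 0b100101 = 37; 37 != 39 -> empty
(92,29): row=0b1011100, col=0b11101, row AND col = 0b11100 = 28; 28 != 29 -> empty
(227,62): row=0b11100011, col=0b111110, row AND col = 0b100010 = 34; 34 != 62 -> empty
(245,113): row=0b11110101, col=0b1110001, row AND col = 0b1110001 = 113; 113 == 113 -> filled

Answer: yes no no no no no no yes no no no yes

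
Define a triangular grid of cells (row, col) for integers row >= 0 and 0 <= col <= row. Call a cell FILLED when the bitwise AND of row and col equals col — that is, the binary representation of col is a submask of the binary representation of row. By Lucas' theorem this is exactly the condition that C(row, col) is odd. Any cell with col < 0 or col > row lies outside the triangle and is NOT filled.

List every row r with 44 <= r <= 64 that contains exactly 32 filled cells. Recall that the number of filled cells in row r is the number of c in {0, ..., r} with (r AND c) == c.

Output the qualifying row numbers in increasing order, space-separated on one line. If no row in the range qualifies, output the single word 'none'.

Row r has 2^popcount(r) filled cells, so we need popcount(r) = log2(32) = 5.
Scan r = 44..64 and keep those with exactly 5 one-bits:
r=44=101100 popcount=3 -> skip
r=45=101101 popcount=4 -> skip
r=46=101110 popcount=4 -> skip
r=47=101111 popcount=5 -> KEEP
r=48=110000 popcount=2 -> skip
r=49=110001 popcount=3 -> skip
r=50=110010 popcount=3 -> skip
r=51=110011 popcount=4 -> skip
r=52=110100 popcount=3 -> skip
r=53=110101 popcount=4 -> skip
r=54=110110 popcount=4 -> skip
r=55=110111 popcount=5 -> KEEP
r=56=111000 popcount=3 -> skip
r=57=111001 popcount=4 -> skip
r=58=111010 popcount=4 -> skip
r=59=111011 popcount=5 -> KEEP
r=60=111100 popcount=4 -> skip
r=61=111101 popcount=5 -> KEEP
r=62=111110 popcount=5 -> KEEP
r=63=111111 popcount=6 -> skip
r=64=1000000 popcount=1 -> skip
Kept rows: 47 55 59 61 62

Answer: 47 55 59 61 62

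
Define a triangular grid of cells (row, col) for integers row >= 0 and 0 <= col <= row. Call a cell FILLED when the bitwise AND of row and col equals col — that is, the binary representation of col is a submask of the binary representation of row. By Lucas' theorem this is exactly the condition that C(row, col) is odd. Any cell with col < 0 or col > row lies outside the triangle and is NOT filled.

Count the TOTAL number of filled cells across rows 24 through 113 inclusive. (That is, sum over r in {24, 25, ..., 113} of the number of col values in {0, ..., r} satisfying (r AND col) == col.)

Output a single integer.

r24=11000 pc2: +4 =4
r25=11001 pc3: +8 =12
r26=11010 pc3: +8 =20
r27=11011 pc4: +16 =36
r28=11100 pc3: +8 =44
r29=11101 pc4: +16 =60
r30=11110 pc4: +16 =76
r31=11111 pc5: +32 =108
r32=100000 pc1: +2 =110
r33=100001 pc2: +4 =114
r34=100010 pc2: +4 =118
r35=100011 pc3: +8 =126
r36=100100 pc2: +4 =130
r37=100101 pc3: +8 =138
r38=100110 pc3: +8 =146
r39=100111 pc4: +16 =162
r40=101000 pc2: +4 =166
r41=101001 pc3: +8 =174
r42=101010 pc3: +8 =182
r43=101011 pc4: +16 =198
r44=101100 pc3: +8 =206
r45=101101 pc4: +16 =222
r46=101110 pc4: +16 =238
r47=101111 pc5: +32 =270
r48=110000 pc2: +4 =274
r49=110001 pc3: +8 =282
r50=110010 pc3: +8 =290
r51=110011 pc4: +16 =306
r52=110100 pc3: +8 =314
r53=110101 pc4: +16 =330
r54=110110 pc4: +16 =346
r55=110111 pc5: +32 =378
r56=111000 pc3: +8 =386
r57=111001 pc4: +16 =402
r58=111010 pc4: +16 =418
r59=111011 pc5: +32 =450
r60=111100 pc4: +16 =466
r61=111101 pc5: +32 =498
r62=111110 pc5: +32 =530
r63=111111 pc6: +64 =594
r64=1000000 pc1: +2 =596
r65=1000001 pc2: +4 =600
r66=1000010 pc2: +4 =604
r67=1000011 pc3: +8 =612
r68=1000100 pc2: +4 =616
r69=1000101 pc3: +8 =624
r70=1000110 pc3: +8 =632
r71=1000111 pc4: +16 =648
r72=1001000 pc2: +4 =652
r73=1001001 pc3: +8 =660
r74=1001010 pc3: +8 =668
r75=1001011 pc4: +16 =684
r76=1001100 pc3: +8 =692
r77=1001101 pc4: +16 =708
r78=1001110 pc4: +16 =724
r79=1001111 pc5: +32 =756
r80=1010000 pc2: +4 =760
r81=1010001 pc3: +8 =768
r82=1010010 pc3: +8 =776
r83=1010011 pc4: +16 =792
r84=1010100 pc3: +8 =800
r85=1010101 pc4: +16 =816
r86=1010110 pc4: +16 =832
r87=1010111 pc5: +32 =864
r88=1011000 pc3: +8 =872
r89=1011001 pc4: +16 =888
r90=1011010 pc4: +16 =904
r91=1011011 pc5: +32 =936
r92=1011100 pc4: +16 =952
r93=1011101 pc5: +32 =984
r94=1011110 pc5: +32 =1016
r95=1011111 pc6: +64 =1080
r96=1100000 pc2: +4 =1084
r97=1100001 pc3: +8 =1092
r98=1100010 pc3: +8 =1100
r99=1100011 pc4: +16 =1116
r100=1100100 pc3: +8 =1124
r101=1100101 pc4: +16 =1140
r102=1100110 pc4: +16 =1156
r103=1100111 pc5: +32 =1188
r104=1101000 pc3: +8 =1196
r105=1101001 pc4: +16 =1212
r106=1101010 pc4: +16 =1228
r107=1101011 pc5: +32 =1260
r108=1101100 pc4: +16 =1276
r109=1101101 pc5: +32 =1308
r110=1101110 pc5: +32 =1340
r111=1101111 pc6: +64 =1404
r112=1110000 pc3: +8 =1412
r113=1110001 pc4: +16 =1428

Answer: 1428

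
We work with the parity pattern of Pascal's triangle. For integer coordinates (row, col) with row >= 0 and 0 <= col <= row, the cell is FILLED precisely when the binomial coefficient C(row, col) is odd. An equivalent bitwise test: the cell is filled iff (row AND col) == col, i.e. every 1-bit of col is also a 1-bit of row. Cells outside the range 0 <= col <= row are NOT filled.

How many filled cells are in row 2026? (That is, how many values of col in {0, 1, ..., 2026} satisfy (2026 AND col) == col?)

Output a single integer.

2026 in binary = 11111101010
popcount(2026) = number of 1-bits in 11111101010 = 8
A col c satisfies (2026 AND c) == c iff every set bit of c is also set in 2026; each of the 8 set bits of 2026 can independently be on or off in c.
count = 2^8 = 256

Answer: 256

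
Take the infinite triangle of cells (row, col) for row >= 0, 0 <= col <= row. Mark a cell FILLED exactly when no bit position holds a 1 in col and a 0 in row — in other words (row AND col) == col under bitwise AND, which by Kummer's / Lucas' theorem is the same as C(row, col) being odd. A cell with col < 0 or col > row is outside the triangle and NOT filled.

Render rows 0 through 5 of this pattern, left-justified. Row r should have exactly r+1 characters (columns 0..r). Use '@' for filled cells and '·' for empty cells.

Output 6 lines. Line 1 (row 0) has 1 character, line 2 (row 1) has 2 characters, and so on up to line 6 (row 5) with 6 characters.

r0=0: @
r1=1: @@
r2=10: @·@
r3=11: @@@@
r4=100: @···@
r5=101: @@··@@

Answer: @
@@
@·@
@@@@
@···@
@@··@@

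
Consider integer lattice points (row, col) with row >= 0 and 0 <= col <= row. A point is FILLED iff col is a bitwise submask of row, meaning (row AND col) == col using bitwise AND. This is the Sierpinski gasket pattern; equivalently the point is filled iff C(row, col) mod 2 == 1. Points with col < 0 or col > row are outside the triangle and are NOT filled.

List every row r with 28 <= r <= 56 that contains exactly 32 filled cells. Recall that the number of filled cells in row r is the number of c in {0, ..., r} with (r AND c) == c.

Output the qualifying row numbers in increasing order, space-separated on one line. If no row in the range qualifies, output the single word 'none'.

Row r has 2^popcount(r) filled cells, so we need popcount(r) = log2(32) = 5.
Scan r = 28..56 and keep those with exactly 5 one-bits:
r=28=11100 popcount=3 -> skip
r=29=11101 popcount=4 -> skip
r=30=11110 popcount=4 -> skip
r=31=11111 popcount=5 -> KEEP
r=32=100000 popcount=1 -> skip
r=33=100001 popcount=2 -> skip
r=34=100010 popcount=2 -> skip
r=35=100011 popcount=3 -> skip
r=36=100100 popcount=2 -> skip
r=37=100101 popcount=3 -> skip
r=38=100110 popcount=3 -> skip
r=39=100111 popcount=4 -> skip
r=40=101000 popcount=2 -> skip
r=41=101001 popcount=3 -> skip
r=42=101010 popcount=3 -> skip
r=43=101011 popcount=4 -> skip
r=44=101100 popcount=3 -> skip
r=45=101101 popcount=4 -> skip
r=46=101110 popcount=4 -> skip
r=47=101111 popcount=5 -> KEEP
r=48=110000 popcount=2 -> skip
r=49=110001 popcount=3 -> skip
r=50=110010 popcount=3 -> skip
r=51=110011 popcount=4 -> skip
r=52=110100 popcount=3 -> skip
r=53=110101 popcount=4 -> skip
r=54=110110 popcount=4 -> skip
r=55=110111 popcount=5 -> KEEP
r=56=111000 popcount=3 -> skip
Kept rows: 31 47 55

Answer: 31 47 55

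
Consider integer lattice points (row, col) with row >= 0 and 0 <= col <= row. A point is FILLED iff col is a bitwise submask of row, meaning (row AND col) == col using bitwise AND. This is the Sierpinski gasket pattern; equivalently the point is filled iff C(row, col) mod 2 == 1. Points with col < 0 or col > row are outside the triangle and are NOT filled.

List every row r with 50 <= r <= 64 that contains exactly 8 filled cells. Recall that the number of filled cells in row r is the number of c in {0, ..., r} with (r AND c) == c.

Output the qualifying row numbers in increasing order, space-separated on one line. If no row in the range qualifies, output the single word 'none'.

Row r has 2^popcount(r) filled cells, so we need popcount(r) = log2(8) = 3.
Scan r = 50..64 and keep those with exactly 3 one-bits:
r=50=110010 popcount=3 -> KEEP
r=51=110011 popcount=4 -> skip
r=52=110100 popcount=3 -> KEEP
r=53=110101 popcount=4 -> skip
r=54=110110 popcount=4 -> skip
r=55=110111 popcount=5 -> skip
r=56=111000 popcount=3 -> KEEP
r=57=111001 popcount=4 -> skip
r=58=111010 popcount=4 -> skip
r=59=111011 popcount=5 -> skip
r=60=111100 popcount=4 -> skip
r=61=111101 popcount=5 -> skip
r=62=111110 popcount=5 -> skip
r=63=111111 popcount=6 -> skip
r=64=1000000 popcount=1 -> skip
Kept rows: 50 52 56

Answer: 50 52 56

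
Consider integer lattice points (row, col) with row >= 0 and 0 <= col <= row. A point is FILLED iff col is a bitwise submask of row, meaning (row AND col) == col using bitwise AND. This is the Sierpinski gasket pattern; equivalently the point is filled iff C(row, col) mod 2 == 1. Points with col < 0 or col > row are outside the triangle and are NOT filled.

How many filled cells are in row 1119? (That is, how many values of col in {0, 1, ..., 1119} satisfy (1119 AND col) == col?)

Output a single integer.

Answer: 128

Derivation:
1119 in binary = 10001011111
popcount(1119) = number of 1-bits in 10001011111 = 7
A col c satisfies (1119 AND c) == c iff every set bit of c is also set in 1119; each of the 7 set bits of 1119 can independently be on or off in c.
count = 2^7 = 128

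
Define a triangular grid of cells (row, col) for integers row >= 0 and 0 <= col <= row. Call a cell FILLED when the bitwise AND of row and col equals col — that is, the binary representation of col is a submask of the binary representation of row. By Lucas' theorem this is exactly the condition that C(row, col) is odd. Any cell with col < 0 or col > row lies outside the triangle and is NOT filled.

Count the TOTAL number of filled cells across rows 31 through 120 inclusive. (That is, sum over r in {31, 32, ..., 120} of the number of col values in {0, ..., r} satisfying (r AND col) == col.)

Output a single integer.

r31=11111 pc5: +32 =32
r32=100000 pc1: +2 =34
r33=100001 pc2: +4 =38
r34=100010 pc2: +4 =42
r35=100011 pc3: +8 =50
r36=100100 pc2: +4 =54
r37=100101 pc3: +8 =62
r38=100110 pc3: +8 =70
r39=100111 pc4: +16 =86
r40=101000 pc2: +4 =90
r41=101001 pc3: +8 =98
r42=101010 pc3: +8 =106
r43=101011 pc4: +16 =122
r44=101100 pc3: +8 =130
r45=101101 pc4: +16 =146
r46=101110 pc4: +16 =162
r47=101111 pc5: +32 =194
r48=110000 pc2: +4 =198
r49=110001 pc3: +8 =206
r50=110010 pc3: +8 =214
r51=110011 pc4: +16 =230
r52=110100 pc3: +8 =238
r53=110101 pc4: +16 =254
r54=110110 pc4: +16 =270
r55=110111 pc5: +32 =302
r56=111000 pc3: +8 =310
r57=111001 pc4: +16 =326
r58=111010 pc4: +16 =342
r59=111011 pc5: +32 =374
r60=111100 pc4: +16 =390
r61=111101 pc5: +32 =422
r62=111110 pc5: +32 =454
r63=111111 pc6: +64 =518
r64=1000000 pc1: +2 =520
r65=1000001 pc2: +4 =524
r66=1000010 pc2: +4 =528
r67=1000011 pc3: +8 =536
r68=1000100 pc2: +4 =540
r69=1000101 pc3: +8 =548
r70=1000110 pc3: +8 =556
r71=1000111 pc4: +16 =572
r72=1001000 pc2: +4 =576
r73=1001001 pc3: +8 =584
r74=1001010 pc3: +8 =592
r75=1001011 pc4: +16 =608
r76=1001100 pc3: +8 =616
r77=1001101 pc4: +16 =632
r78=1001110 pc4: +16 =648
r79=1001111 pc5: +32 =680
r80=1010000 pc2: +4 =684
r81=1010001 pc3: +8 =692
r82=1010010 pc3: +8 =700
r83=1010011 pc4: +16 =716
r84=1010100 pc3: +8 =724
r85=1010101 pc4: +16 =740
r86=1010110 pc4: +16 =756
r87=1010111 pc5: +32 =788
r88=1011000 pc3: +8 =796
r89=1011001 pc4: +16 =812
r90=1011010 pc4: +16 =828
r91=1011011 pc5: +32 =860
r92=1011100 pc4: +16 =876
r93=1011101 pc5: +32 =908
r94=1011110 pc5: +32 =940
r95=1011111 pc6: +64 =1004
r96=1100000 pc2: +4 =1008
r97=1100001 pc3: +8 =1016
r98=1100010 pc3: +8 =1024
r99=1100011 pc4: +16 =1040
r100=1100100 pc3: +8 =1048
r101=1100101 pc4: +16 =1064
r102=1100110 pc4: +16 =1080
r103=1100111 pc5: +32 =1112
r104=1101000 pc3: +8 =1120
r105=1101001 pc4: +16 =1136
r106=1101010 pc4: +16 =1152
r107=1101011 pc5: +32 =1184
r108=1101100 pc4: +16 =1200
r109=1101101 pc5: +32 =1232
r110=1101110 pc5: +32 =1264
r111=1101111 pc6: +64 =1328
r112=1110000 pc3: +8 =1336
r113=1110001 pc4: +16 =1352
r114=1110010 pc4: +16 =1368
r115=1110011 pc5: +32 =1400
r116=1110100 pc4: +16 =1416
r117=1110101 pc5: +32 =1448
r118=1110110 pc5: +32 =1480
r119=1110111 pc6: +64 =1544
r120=1111000 pc4: +16 =1560

Answer: 1560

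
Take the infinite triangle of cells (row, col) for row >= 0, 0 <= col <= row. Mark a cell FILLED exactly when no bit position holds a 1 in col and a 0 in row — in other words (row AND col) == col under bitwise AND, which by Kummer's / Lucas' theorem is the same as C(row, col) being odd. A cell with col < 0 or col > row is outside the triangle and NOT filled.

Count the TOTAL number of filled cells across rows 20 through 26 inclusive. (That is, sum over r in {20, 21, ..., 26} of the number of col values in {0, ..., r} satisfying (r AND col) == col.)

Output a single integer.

Answer: 56

Derivation:
r20=10100 pc2: +4 =4
r21=10101 pc3: +8 =12
r22=10110 pc3: +8 =20
r23=10111 pc4: +16 =36
r24=11000 pc2: +4 =40
r25=11001 pc3: +8 =48
r26=11010 pc3: +8 =56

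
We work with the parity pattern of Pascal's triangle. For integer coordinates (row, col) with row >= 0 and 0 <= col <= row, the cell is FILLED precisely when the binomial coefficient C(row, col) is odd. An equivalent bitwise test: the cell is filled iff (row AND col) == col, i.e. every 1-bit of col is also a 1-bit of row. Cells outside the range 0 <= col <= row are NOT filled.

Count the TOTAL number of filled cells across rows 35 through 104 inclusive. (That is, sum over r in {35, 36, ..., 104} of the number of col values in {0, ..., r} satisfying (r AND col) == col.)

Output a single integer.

r35=100011 pc3: +8 =8
r36=100100 pc2: +4 =12
r37=100101 pc3: +8 =20
r38=100110 pc3: +8 =28
r39=100111 pc4: +16 =44
r40=101000 pc2: +4 =48
r41=101001 pc3: +8 =56
r42=101010 pc3: +8 =64
r43=101011 pc4: +16 =80
r44=101100 pc3: +8 =88
r45=101101 pc4: +16 =104
r46=101110 pc4: +16 =120
r47=101111 pc5: +32 =152
r48=110000 pc2: +4 =156
r49=110001 pc3: +8 =164
r50=110010 pc3: +8 =172
r51=110011 pc4: +16 =188
r52=110100 pc3: +8 =196
r53=110101 pc4: +16 =212
r54=110110 pc4: +16 =228
r55=110111 pc5: +32 =260
r56=111000 pc3: +8 =268
r57=111001 pc4: +16 =284
r58=111010 pc4: +16 =300
r59=111011 pc5: +32 =332
r60=111100 pc4: +16 =348
r61=111101 pc5: +32 =380
r62=111110 pc5: +32 =412
r63=111111 pc6: +64 =476
r64=1000000 pc1: +2 =478
r65=1000001 pc2: +4 =482
r66=1000010 pc2: +4 =486
r67=1000011 pc3: +8 =494
r68=1000100 pc2: +4 =498
r69=1000101 pc3: +8 =506
r70=1000110 pc3: +8 =514
r71=1000111 pc4: +16 =530
r72=1001000 pc2: +4 =534
r73=1001001 pc3: +8 =542
r74=1001010 pc3: +8 =550
r75=1001011 pc4: +16 =566
r76=1001100 pc3: +8 =574
r77=1001101 pc4: +16 =590
r78=1001110 pc4: +16 =606
r79=1001111 pc5: +32 =638
r80=1010000 pc2: +4 =642
r81=1010001 pc3: +8 =650
r82=1010010 pc3: +8 =658
r83=1010011 pc4: +16 =674
r84=1010100 pc3: +8 =682
r85=1010101 pc4: +16 =698
r86=1010110 pc4: +16 =714
r87=1010111 pc5: +32 =746
r88=1011000 pc3: +8 =754
r89=1011001 pc4: +16 =770
r90=1011010 pc4: +16 =786
r91=1011011 pc5: +32 =818
r92=1011100 pc4: +16 =834
r93=1011101 pc5: +32 =866
r94=1011110 pc5: +32 =898
r95=1011111 pc6: +64 =962
r96=1100000 pc2: +4 =966
r97=1100001 pc3: +8 =974
r98=1100010 pc3: +8 =982
r99=1100011 pc4: +16 =998
r100=1100100 pc3: +8 =1006
r101=1100101 pc4: +16 =1022
r102=1100110 pc4: +16 =1038
r103=1100111 pc5: +32 =1070
r104=1101000 pc3: +8 =1078

Answer: 1078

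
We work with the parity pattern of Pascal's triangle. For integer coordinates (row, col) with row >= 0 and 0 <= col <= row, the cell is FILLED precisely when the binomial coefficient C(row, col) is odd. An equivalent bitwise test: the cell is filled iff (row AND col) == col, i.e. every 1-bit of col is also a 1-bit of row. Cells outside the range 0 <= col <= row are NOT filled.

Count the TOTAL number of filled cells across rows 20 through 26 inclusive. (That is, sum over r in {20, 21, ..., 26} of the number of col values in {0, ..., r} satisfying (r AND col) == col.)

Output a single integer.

Answer: 56

Derivation:
r20=10100 pc2: +4 =4
r21=10101 pc3: +8 =12
r22=10110 pc3: +8 =20
r23=10111 pc4: +16 =36
r24=11000 pc2: +4 =40
r25=11001 pc3: +8 =48
r26=11010 pc3: +8 =56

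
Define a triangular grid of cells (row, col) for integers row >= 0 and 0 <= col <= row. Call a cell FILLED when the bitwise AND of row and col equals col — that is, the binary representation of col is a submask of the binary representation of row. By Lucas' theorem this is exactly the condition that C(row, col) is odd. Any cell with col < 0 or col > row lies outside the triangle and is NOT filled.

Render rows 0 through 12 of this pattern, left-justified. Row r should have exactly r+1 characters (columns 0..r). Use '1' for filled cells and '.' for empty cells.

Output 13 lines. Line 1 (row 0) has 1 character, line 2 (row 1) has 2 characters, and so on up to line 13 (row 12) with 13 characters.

r0=0: 1
r1=1: 11
r2=10: 1.1
r3=11: 1111
r4=100: 1...1
r5=101: 11..11
r6=110: 1.1.1.1
r7=111: 11111111
r8=1000: 1.......1
r9=1001: 11......11
r10=1010: 1.1.....1.1
r11=1011: 1111....1111
r12=1100: 1...1...1...1

Answer: 1
11
1.1
1111
1...1
11..11
1.1.1.1
11111111
1.......1
11......11
1.1.....1.1
1111....1111
1...1...1...1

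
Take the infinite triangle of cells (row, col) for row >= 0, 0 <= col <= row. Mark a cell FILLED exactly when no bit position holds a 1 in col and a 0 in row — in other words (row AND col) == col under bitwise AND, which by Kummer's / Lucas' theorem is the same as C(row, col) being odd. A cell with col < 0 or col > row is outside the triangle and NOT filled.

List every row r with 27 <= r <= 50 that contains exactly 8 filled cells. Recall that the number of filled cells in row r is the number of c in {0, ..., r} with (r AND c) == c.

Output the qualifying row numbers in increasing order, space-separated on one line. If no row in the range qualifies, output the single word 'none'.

Row r has 2^popcount(r) filled cells, so we need popcount(r) = log2(8) = 3.
Scan r = 27..50 and keep those with exactly 3 one-bits:
r=27=11011 popcount=4 -> skip
r=28=11100 popcount=3 -> KEEP
r=29=11101 popcount=4 -> skip
r=30=11110 popcount=4 -> skip
r=31=11111 popcount=5 -> skip
r=32=100000 popcount=1 -> skip
r=33=100001 popcount=2 -> skip
r=34=100010 popcount=2 -> skip
r=35=100011 popcount=3 -> KEEP
r=36=100100 popcount=2 -> skip
r=37=100101 popcount=3 -> KEEP
r=38=100110 popcount=3 -> KEEP
r=39=100111 popcount=4 -> skip
r=40=101000 popcount=2 -> skip
r=41=101001 popcount=3 -> KEEP
r=42=101010 popcount=3 -> KEEP
r=43=101011 popcount=4 -> skip
r=44=101100 popcount=3 -> KEEP
r=45=101101 popcount=4 -> skip
r=46=101110 popcount=4 -> skip
r=47=101111 popcount=5 -> skip
r=48=110000 popcount=2 -> skip
r=49=110001 popcount=3 -> KEEP
r=50=110010 popcount=3 -> KEEP
Kept rows: 28 35 37 38 41 42 44 49 50

Answer: 28 35 37 38 41 42 44 49 50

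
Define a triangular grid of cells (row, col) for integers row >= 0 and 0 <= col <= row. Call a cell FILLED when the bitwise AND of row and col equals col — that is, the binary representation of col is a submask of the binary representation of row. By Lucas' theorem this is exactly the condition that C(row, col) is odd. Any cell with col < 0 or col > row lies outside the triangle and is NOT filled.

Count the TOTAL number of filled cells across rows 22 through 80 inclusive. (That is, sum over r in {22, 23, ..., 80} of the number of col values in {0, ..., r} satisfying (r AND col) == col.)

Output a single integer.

Answer: 784

Derivation:
r22=10110 pc3: +8 =8
r23=10111 pc4: +16 =24
r24=11000 pc2: +4 =28
r25=11001 pc3: +8 =36
r26=11010 pc3: +8 =44
r27=11011 pc4: +16 =60
r28=11100 pc3: +8 =68
r29=11101 pc4: +16 =84
r30=11110 pc4: +16 =100
r31=11111 pc5: +32 =132
r32=100000 pc1: +2 =134
r33=100001 pc2: +4 =138
r34=100010 pc2: +4 =142
r35=100011 pc3: +8 =150
r36=100100 pc2: +4 =154
r37=100101 pc3: +8 =162
r38=100110 pc3: +8 =170
r39=100111 pc4: +16 =186
r40=101000 pc2: +4 =190
r41=101001 pc3: +8 =198
r42=101010 pc3: +8 =206
r43=101011 pc4: +16 =222
r44=101100 pc3: +8 =230
r45=101101 pc4: +16 =246
r46=101110 pc4: +16 =262
r47=101111 pc5: +32 =294
r48=110000 pc2: +4 =298
r49=110001 pc3: +8 =306
r50=110010 pc3: +8 =314
r51=110011 pc4: +16 =330
r52=110100 pc3: +8 =338
r53=110101 pc4: +16 =354
r54=110110 pc4: +16 =370
r55=110111 pc5: +32 =402
r56=111000 pc3: +8 =410
r57=111001 pc4: +16 =426
r58=111010 pc4: +16 =442
r59=111011 pc5: +32 =474
r60=111100 pc4: +16 =490
r61=111101 pc5: +32 =522
r62=111110 pc5: +32 =554
r63=111111 pc6: +64 =618
r64=1000000 pc1: +2 =620
r65=1000001 pc2: +4 =624
r66=1000010 pc2: +4 =628
r67=1000011 pc3: +8 =636
r68=1000100 pc2: +4 =640
r69=1000101 pc3: +8 =648
r70=1000110 pc3: +8 =656
r71=1000111 pc4: +16 =672
r72=1001000 pc2: +4 =676
r73=1001001 pc3: +8 =684
r74=1001010 pc3: +8 =692
r75=1001011 pc4: +16 =708
r76=1001100 pc3: +8 =716
r77=1001101 pc4: +16 =732
r78=1001110 pc4: +16 =748
r79=1001111 pc5: +32 =780
r80=1010000 pc2: +4 =784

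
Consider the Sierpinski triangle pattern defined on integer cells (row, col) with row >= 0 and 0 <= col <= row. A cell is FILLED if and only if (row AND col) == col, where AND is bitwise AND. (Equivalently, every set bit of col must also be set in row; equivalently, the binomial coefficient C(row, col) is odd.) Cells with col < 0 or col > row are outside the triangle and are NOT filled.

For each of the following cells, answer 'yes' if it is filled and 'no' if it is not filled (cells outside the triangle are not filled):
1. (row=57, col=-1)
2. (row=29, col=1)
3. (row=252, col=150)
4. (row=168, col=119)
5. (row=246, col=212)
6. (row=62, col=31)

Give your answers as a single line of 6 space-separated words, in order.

(57,-1): col outside [0, 57] -> not filled
(29,1): row=0b11101, col=0b1, row AND col = 0b1 = 1; 1 == 1 -> filled
(252,150): row=0b11111100, col=0b10010110, row AND col = 0b10010100 = 148; 148 != 150 -> empty
(168,119): row=0b10101000, col=0b1110111, row AND col = 0b100000 = 32; 32 != 119 -> empty
(246,212): row=0b11110110, col=0b11010100, row AND col = 0b11010100 = 212; 212 == 212 -> filled
(62,31): row=0b111110, col=0b11111, row AND col = 0b11110 = 30; 30 != 31 -> empty

Answer: no yes no no yes no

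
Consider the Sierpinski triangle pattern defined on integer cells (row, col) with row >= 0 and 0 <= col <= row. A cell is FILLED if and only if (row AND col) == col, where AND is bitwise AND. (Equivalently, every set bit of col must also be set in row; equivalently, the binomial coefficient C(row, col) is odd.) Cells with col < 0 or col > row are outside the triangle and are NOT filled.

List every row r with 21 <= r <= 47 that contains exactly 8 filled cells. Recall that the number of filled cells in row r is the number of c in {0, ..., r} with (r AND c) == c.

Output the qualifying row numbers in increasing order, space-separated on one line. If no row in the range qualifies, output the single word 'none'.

Row r has 2^popcount(r) filled cells, so we need popcount(r) = log2(8) = 3.
Scan r = 21..47 and keep those with exactly 3 one-bits:
r=21=10101 popcount=3 -> KEEP
r=22=10110 popcount=3 -> KEEP
r=23=10111 popcount=4 -> skip
r=24=11000 popcount=2 -> skip
r=25=11001 popcount=3 -> KEEP
r=26=11010 popcount=3 -> KEEP
r=27=11011 popcount=4 -> skip
r=28=11100 popcount=3 -> KEEP
r=29=11101 popcount=4 -> skip
r=30=11110 popcount=4 -> skip
r=31=11111 popcount=5 -> skip
r=32=100000 popcount=1 -> skip
r=33=100001 popcount=2 -> skip
r=34=100010 popcount=2 -> skip
r=35=100011 popcount=3 -> KEEP
r=36=100100 popcount=2 -> skip
r=37=100101 popcount=3 -> KEEP
r=38=100110 popcount=3 -> KEEP
r=39=100111 popcount=4 -> skip
r=40=101000 popcount=2 -> skip
r=41=101001 popcount=3 -> KEEP
r=42=101010 popcount=3 -> KEEP
r=43=101011 popcount=4 -> skip
r=44=101100 popcount=3 -> KEEP
r=45=101101 popcount=4 -> skip
r=46=101110 popcount=4 -> skip
r=47=101111 popcount=5 -> skip
Kept rows: 21 22 25 26 28 35 37 38 41 42 44

Answer: 21 22 25 26 28 35 37 38 41 42 44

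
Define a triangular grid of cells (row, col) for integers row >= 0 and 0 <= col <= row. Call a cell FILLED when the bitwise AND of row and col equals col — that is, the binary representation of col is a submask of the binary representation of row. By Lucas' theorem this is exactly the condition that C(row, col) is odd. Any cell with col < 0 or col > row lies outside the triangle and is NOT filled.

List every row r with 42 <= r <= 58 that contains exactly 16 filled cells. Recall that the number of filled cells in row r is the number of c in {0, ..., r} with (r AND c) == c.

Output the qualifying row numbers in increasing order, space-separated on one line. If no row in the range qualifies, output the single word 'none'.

Answer: 43 45 46 51 53 54 57 58

Derivation:
Row r has 2^popcount(r) filled cells, so we need popcount(r) = log2(16) = 4.
Scan r = 42..58 and keep those with exactly 4 one-bits:
r=42=101010 popcount=3 -> skip
r=43=101011 popcount=4 -> KEEP
r=44=101100 popcount=3 -> skip
r=45=101101 popcount=4 -> KEEP
r=46=101110 popcount=4 -> KEEP
r=47=101111 popcount=5 -> skip
r=48=110000 popcount=2 -> skip
r=49=110001 popcount=3 -> skip
r=50=110010 popcount=3 -> skip
r=51=110011 popcount=4 -> KEEP
r=52=110100 popcount=3 -> skip
r=53=110101 popcount=4 -> KEEP
r=54=110110 popcount=4 -> KEEP
r=55=110111 popcount=5 -> skip
r=56=111000 popcount=3 -> skip
r=57=111001 popcount=4 -> KEEP
r=58=111010 popcount=4 -> KEEP
Kept rows: 43 45 46 51 53 54 57 58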